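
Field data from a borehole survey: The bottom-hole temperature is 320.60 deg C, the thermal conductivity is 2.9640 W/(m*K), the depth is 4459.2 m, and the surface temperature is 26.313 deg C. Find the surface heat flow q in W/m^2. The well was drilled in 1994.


Step 1: grad = (T_d - T_surf)/d * 1000 = (320.6 - 26.313)/4459.2 * 1000 = 65.99547 deg C/km
Step 2: q = k * grad / 1000 = 2.964 * 65.99547 / 1000 = 0.19561 W/m^2
q = 0.19561 W/m^2


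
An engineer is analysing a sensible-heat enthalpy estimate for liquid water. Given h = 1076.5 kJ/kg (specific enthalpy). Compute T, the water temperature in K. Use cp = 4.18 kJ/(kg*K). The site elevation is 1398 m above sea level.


T = h / cp
T = 1076.5 / 4.18
T = 257.5359 deg C
Convert to K: 257.5359 + 273.15 = 530.69 K
T = 530.69 K


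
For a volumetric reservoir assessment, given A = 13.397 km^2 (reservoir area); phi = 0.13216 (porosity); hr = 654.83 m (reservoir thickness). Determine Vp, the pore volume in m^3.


Vp = A * 1e6 * hr * phi
Vp = 13.397 * 1e6 * 654.83 * 0.13216
Vp = 1.1594e+09 m^3


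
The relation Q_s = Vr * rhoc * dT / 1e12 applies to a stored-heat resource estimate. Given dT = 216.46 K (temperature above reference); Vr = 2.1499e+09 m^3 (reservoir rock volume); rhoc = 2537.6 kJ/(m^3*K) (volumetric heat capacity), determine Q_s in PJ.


Q_s = Vr * rhoc * dT / 1e12
Q_s = 2.1499e+09 * 2537.6 * 216.46 / 1e12
Q_s = 1180.9 PJ


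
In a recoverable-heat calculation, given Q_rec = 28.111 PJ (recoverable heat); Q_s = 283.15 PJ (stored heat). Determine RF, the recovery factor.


RF = Q_rec / Q_s
RF = 28.111 / 283.15
RF = 0.099280


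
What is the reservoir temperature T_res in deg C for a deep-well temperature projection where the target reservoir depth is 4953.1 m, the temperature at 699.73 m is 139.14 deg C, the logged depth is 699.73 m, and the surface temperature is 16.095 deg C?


Step 1: grad = (T_d1 - T_surf)/d1 * 1000 = (139.14 - 16.095)/699.73 * 1000 = 175.8464 deg C/km
Step 2: T_res = T_surf + grad*d2/1000 = 16.095 + 175.8464*4953.1/1000 = 887.08 deg C
T_res = 887.08 deg C


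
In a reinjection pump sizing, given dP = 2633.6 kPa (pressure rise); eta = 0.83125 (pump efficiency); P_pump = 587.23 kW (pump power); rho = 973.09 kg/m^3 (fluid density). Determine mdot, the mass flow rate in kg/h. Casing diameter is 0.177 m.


mdot = P_pump * rho * eta / dP
mdot = 587.23 * 973.09 * 0.83125 / 2633.6
mdot = 180.3612 kg/s
Convert: 180.3612 kg/s * 3600.0 = 6.4930e+05 kg/h
mdot = 6.4930e+05 kg/h


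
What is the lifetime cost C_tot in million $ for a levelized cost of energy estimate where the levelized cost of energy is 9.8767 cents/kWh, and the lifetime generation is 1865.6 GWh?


C_tot = LCOE / 100 * E_tot
C_tot = 9.8767 / 100 * 1865.6
C_tot = 184.26 million $


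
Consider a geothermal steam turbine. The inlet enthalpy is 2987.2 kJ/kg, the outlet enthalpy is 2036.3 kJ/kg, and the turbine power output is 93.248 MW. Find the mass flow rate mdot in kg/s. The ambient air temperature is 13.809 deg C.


mdot = P * 1000 / (h_in - h_out)
mdot = 93.248 * 1000 / (2987.2 - 2036.3)
mdot = 98.063 kg/s


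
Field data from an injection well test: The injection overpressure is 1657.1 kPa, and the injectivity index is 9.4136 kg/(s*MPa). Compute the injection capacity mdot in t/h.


mdot = II * dP / 1000
mdot = 9.4136 * 1657.1 / 1000
mdot = 15.59928 kg/s
Convert: 15.59928 kg/s * 3.6 = 56.157 t/h
mdot = 56.157 t/h


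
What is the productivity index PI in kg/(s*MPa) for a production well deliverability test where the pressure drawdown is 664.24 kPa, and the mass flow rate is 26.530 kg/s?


PI = mdot * 1000 / dP
PI = 26.530 * 1000 / 664.24
PI = 39.940 kg/(s*MPa)


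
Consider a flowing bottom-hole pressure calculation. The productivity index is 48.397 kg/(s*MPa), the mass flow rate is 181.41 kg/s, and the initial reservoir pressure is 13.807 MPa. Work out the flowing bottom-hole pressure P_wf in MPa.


P_wf = P_i - mdot / PI
P_wf = 13.807 - 181.41 / 48.397
P_wf = 10.059 MPa


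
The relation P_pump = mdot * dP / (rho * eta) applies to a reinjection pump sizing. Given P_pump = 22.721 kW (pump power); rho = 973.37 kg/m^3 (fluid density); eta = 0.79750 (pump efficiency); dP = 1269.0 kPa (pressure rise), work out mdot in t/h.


mdot = P_pump * rho * eta / dP
mdot = 22.721 * 973.37 * 0.79750 / 1269.0
mdot = 13.89871 kg/s
Convert: 13.89871 kg/s * 3.6 = 50.035 t/h
mdot = 50.035 t/h


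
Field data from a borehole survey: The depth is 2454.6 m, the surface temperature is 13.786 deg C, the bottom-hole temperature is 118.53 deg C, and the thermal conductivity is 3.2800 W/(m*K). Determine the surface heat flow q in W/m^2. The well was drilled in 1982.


Step 1: grad = (T_d - T_surf)/d * 1000 = (118.53 - 13.786)/2454.6 * 1000 = 42.67253 deg C/km
Step 2: q = k * grad / 1000 = 3.28 * 42.67253 / 1000 = 0.13997 W/m^2
q = 0.13997 W/m^2


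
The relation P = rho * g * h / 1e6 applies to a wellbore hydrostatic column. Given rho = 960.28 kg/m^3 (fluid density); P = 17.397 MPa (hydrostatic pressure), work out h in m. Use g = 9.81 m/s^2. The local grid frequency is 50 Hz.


h = P * 1e6 / (g * rho)
h = 17.397 * 1e6 / (9.81 * 960.28)
h = 1846.7 m


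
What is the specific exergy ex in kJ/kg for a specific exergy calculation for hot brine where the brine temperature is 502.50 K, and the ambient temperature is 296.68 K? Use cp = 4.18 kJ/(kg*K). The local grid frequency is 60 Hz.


ex = cp * ((T_b - T_0) - T_0 * ln(T_b/T_0))
ex = 4.18 * ((502.50 - 296.68) - 296.68 * ln(502.50/296.68))
ex = 206.86 kJ/kg


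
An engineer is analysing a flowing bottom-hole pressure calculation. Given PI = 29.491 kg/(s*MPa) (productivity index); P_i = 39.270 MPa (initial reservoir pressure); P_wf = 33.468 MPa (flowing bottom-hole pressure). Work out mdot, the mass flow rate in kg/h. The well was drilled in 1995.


mdot = (P_i - P_wf) * PI
mdot = (39.270 - 33.468) * 29.491
mdot = 171.1068 kg/s
Convert: 171.1068 kg/s * 3600.0 = 6.1598e+05 kg/h
mdot = 6.1598e+05 kg/h


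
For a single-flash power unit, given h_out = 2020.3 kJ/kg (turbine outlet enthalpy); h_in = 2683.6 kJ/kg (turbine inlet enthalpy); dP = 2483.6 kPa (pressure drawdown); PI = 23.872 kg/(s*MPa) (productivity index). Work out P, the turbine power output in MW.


Step 1: mdot = PI * dP / 1000 = 23.872 * 2483.6 / 1000 = 59.28850 kg/s
Step 2: P = mdot*(h_in - h_out)/1000 = 59.28850*(2683.6 - 2020.3)/1000 = 39.326 MW
P = 39.326 MW


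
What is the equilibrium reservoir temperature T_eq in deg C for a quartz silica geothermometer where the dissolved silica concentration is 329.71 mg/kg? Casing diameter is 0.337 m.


T_eq = 1309 / (5.19 - log10(SiO2)) - 273.15
T_eq = 1309 / (5.19 - log10(329.71)) - 273.15
T_eq = 216.77 deg C


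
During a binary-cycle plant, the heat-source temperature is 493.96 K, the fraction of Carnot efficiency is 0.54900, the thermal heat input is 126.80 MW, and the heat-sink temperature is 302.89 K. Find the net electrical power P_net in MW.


Step 1: eta = (1 - Tc/Th)*f = (1 - 302.89/493.96)*0.549 = 0.2123602
Step 2: P_net = eta * Q_in = 0.2123602 * 126.8 = 26.927 MW
P_net = 26.927 MW


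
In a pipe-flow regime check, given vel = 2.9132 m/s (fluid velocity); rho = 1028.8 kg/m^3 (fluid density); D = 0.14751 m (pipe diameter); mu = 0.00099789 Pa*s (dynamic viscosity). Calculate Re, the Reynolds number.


Re = rho * vel * D / mu
Re = 1028.8 * 2.9132 * 0.14751 / 0.00099789
Re = 4.4304e+05


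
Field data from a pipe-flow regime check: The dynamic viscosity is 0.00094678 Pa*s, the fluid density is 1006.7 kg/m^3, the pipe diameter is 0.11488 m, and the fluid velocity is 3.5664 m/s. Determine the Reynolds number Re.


Re = rho * vel * D / mu
Re = 1006.7 * 3.5664 * 0.11488 / 0.00094678
Re = 4.3564e+05


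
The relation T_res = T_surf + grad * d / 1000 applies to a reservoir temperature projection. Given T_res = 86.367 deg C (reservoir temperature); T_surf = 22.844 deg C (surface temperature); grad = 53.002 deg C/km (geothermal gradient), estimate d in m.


d = (T_res - T_surf) / grad * 1000
d = (86.367 - 22.844) / 53.002 * 1000
d = 1198.5 m


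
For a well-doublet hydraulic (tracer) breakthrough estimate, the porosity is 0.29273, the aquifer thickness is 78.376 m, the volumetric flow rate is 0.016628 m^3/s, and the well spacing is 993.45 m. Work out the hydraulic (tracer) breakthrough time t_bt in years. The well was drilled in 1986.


t_bt = pi * hr * phi * L^2 / (3 * Qv) / (365.25*86400)
t_bt = pi * 78.376 * 0.29273 * 993.45^2 / (3 * 0.016628) / (365.25*86400)
t_bt = 45.188 years


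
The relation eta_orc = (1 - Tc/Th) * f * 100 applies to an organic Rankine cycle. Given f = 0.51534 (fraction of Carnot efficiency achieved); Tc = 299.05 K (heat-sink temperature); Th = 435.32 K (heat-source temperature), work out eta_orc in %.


eta_orc = (1 - Tc/Th) * f * 100
eta_orc = (1 - 299.05/435.32) * 0.51534 * 100
eta_orc = 16.132 %


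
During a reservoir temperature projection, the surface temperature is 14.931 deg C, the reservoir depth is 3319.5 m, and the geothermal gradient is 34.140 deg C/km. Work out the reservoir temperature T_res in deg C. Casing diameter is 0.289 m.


T_res = T_surf + grad * d / 1000
T_res = 14.931 + 34.140 * 3319.5 / 1000
T_res = 128.26 deg C


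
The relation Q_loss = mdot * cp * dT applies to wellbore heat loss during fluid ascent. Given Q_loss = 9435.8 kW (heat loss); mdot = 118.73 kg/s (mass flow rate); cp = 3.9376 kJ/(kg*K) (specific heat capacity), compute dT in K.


dT = Q_loss / (mdot * cp)
dT = 9435.8 / (118.73 * 3.9376)
dT = 20.183 K


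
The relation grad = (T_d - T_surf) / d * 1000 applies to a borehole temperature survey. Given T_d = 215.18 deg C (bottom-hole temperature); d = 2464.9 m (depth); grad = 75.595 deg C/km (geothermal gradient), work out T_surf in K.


T_surf = T_d - grad * d / 1000
T_surf = 215.18 - 75.595 * 2464.9 / 1000
T_surf = 28.84588 deg C
Convert to K: 28.84588 + 273.15 = 302.00 K
T_surf = 302.00 K


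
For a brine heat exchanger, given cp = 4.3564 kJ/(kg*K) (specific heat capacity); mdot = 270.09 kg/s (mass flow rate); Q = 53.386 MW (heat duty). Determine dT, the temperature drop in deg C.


dT = Q * 1000 / (mdot * cp)
dT = 53.386 * 1000 / (270.09 * 4.3564)
dT = 45.37233 K
Convert (temperature difference, 1 K = 1 deg C): 45.37233 K = 45.37233 deg C
dT = 45.372 deg C


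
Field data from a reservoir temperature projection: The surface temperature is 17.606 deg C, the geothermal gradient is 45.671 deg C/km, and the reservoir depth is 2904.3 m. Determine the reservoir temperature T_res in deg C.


T_res = T_surf + grad * d / 1000
T_res = 17.606 + 45.671 * 2904.3 / 1000
T_res = 150.25 deg C


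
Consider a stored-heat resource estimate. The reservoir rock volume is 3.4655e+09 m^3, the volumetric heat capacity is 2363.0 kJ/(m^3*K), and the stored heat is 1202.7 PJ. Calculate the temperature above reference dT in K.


dT = Q_s * 1e12 / (Vr * rhoc)
dT = 1202.7 * 1e12 / (3.4655e+09 * 2363.0)
dT = 146.87 K


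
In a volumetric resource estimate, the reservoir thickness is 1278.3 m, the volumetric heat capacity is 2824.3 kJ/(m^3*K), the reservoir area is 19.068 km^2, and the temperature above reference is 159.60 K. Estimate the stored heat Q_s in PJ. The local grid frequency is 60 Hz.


Step 1: Vr = A*1e6*hr = 19.068*1e6*1278.3 = 2.437462e+10 m^3
Step 2: Q_s = Vr*rhoc*dT/1e12 = 2.437462e+10*2824.3*159.6/1e12 = 10987 PJ
Q_s = 10987 PJ


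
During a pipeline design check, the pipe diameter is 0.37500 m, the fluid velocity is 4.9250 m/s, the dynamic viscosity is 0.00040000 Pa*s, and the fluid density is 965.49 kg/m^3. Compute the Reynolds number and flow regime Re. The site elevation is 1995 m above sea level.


Step 1: Re = rho*vel*D/mu = 965.49*4.925*0.375/0.0004 = 4.4578e+06
Step 2: Re = 4.4578e+06 > 4000, so flow is turbulent.
Re = 4.4578e+06 (turbulent)


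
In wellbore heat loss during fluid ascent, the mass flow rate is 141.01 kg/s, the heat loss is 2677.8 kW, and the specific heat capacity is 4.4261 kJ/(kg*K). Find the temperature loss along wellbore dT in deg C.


dT = Q_loss / (mdot * cp)
dT = 2677.8 / (141.01 * 4.4261)
dT = 4.290491 K
Convert (temperature difference, 1 K = 1 deg C): 4.290491 K = 4.290491 deg C
dT = 4.2905 deg C


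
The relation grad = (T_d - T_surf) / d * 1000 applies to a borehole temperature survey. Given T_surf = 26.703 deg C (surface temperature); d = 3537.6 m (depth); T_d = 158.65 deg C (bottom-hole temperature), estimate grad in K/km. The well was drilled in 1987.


grad = (T_d - T_surf) / d * 1000
grad = (158.65 - 26.703) / 3537.6 * 1000
grad = 37.29845 deg C/km
Convert: 37.29845 deg C/km * 1.0 = 37.298 K/km
grad = 37.298 K/km


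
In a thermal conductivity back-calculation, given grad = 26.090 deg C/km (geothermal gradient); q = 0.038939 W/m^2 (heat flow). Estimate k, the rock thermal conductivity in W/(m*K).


k = q / (grad / 1000)
k = 0.038939 / (26.090 / 1000)
k = 1.4925 W/(m*K)


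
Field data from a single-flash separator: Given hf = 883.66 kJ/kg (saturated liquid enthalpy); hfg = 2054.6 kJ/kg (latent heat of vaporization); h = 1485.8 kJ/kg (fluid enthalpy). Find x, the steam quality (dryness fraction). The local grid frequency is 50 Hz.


x = (h - hf) / hfg
x = (1485.8 - 883.66) / 2054.6
x = 0.29307


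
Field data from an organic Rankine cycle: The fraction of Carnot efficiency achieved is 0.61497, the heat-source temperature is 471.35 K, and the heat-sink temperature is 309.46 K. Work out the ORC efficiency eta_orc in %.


eta_orc = (1 - Tc/Th) * f * 100
eta_orc = (1 - 309.46/471.35) * 0.61497 * 100
eta_orc = 21.122 %


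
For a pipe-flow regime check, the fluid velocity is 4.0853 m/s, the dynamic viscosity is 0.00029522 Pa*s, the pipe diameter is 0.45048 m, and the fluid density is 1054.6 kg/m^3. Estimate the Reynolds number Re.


Re = rho * vel * D / mu
Re = 1054.6 * 4.0853 * 0.45048 / 0.00029522
Re = 6.5742e+06


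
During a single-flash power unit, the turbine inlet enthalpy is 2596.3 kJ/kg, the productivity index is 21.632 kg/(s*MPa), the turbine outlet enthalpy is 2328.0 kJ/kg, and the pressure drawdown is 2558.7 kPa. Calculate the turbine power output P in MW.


Step 1: mdot = PI * dP / 1000 = 21.632 * 2558.7 / 1000 = 55.34980 kg/s
Step 2: P = mdot*(h_in - h_out)/1000 = 55.34980*(2596.3 - 2328.0)/1000 = 14.850 MW
P = 14.850 MW


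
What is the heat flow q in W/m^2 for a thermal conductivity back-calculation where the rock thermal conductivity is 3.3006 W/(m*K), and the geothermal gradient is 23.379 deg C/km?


q = k * grad / 1000
q = 3.3006 * 23.379 / 1000
q = 0.077165 W/m^2


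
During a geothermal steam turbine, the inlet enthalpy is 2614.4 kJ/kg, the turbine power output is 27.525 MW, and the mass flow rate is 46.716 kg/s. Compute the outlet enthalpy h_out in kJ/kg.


h_out = h_in - P * 1000 / mdot
h_out = 2614.4 - 27.525 * 1000 / 46.716
h_out = 2025.2 kJ/kg


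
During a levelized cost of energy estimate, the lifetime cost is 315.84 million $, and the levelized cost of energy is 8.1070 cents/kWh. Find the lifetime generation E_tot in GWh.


E_tot = C_tot / LCOE * 100
E_tot = 315.84 / 8.1070 * 100
E_tot = 3895.9 GWh


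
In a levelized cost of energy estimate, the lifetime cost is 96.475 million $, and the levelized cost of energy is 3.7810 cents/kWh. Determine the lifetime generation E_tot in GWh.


E_tot = C_tot / LCOE * 100
E_tot = 96.475 / 3.7810 * 100
E_tot = 2551.6 GWh


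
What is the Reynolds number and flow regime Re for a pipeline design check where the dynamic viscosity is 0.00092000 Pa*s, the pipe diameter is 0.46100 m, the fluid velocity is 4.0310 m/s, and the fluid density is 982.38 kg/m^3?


Step 1: Re = rho*vel*D/mu = 982.38*4.031*0.461/0.00092 = 1.9843e+06
Step 2: Re = 1.9843e+06 > 4000, so flow is turbulent.
Re = 1.9843e+06 (turbulent)


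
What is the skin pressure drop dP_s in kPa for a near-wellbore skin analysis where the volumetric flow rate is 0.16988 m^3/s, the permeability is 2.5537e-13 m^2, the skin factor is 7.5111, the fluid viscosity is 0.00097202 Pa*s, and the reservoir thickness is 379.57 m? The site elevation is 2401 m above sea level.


dP_s = S * q * mu / (2*pi*k*hr) / 1000
dP_s = 7.5111 * 0.16988 * 0.00097202 / (2*pi*2.5537e-13*379.57) / 1000
dP_s = 2036.5 kPa


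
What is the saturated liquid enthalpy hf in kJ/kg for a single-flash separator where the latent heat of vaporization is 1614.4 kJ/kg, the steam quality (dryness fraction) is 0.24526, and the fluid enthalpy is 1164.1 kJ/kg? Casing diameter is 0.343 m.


hf = h - x * hfg
hf = 1164.1 - 0.24526 * 1614.4
hf = 768.15 kJ/kg


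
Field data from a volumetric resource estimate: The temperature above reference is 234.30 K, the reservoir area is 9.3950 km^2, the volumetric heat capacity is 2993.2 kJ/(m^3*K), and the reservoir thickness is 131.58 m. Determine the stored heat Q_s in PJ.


Step 1: Vr = A*1e6*hr = 9.395*1e6*131.58 = 1.236194e+09 m^3
Step 2: Q_s = Vr*rhoc*dT/1e12 = 1.236194e+09*2993.2*234.3/1e12 = 866.95 PJ
Q_s = 866.95 PJ


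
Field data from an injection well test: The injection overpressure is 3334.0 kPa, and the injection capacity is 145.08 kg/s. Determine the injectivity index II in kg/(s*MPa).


II = mdot * 1000 / dP
II = 145.08 * 1000 / 3334.0
II = 43.515 kg/(s*MPa)


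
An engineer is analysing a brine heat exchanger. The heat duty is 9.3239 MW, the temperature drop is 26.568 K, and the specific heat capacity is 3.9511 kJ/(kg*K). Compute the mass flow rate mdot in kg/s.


mdot = Q * 1000 / (cp * dT)
mdot = 9.3239 * 1000 / (3.9511 * 26.568)
mdot = 88.822 kg/s


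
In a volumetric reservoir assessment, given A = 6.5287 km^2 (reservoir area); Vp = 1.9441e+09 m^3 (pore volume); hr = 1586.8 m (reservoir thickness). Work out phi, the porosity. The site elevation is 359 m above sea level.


phi = Vp / (A * 1e6 * hr)
phi = 1.9441e+09 / (6.5287 * 1e6 * 1586.8)
phi = 0.18766


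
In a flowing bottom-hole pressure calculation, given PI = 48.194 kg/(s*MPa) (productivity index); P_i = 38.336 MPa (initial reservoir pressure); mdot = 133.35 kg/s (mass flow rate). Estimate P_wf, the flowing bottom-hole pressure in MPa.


P_wf = P_i - mdot / PI
P_wf = 38.336 - 133.35 / 48.194
P_wf = 35.569 MPa


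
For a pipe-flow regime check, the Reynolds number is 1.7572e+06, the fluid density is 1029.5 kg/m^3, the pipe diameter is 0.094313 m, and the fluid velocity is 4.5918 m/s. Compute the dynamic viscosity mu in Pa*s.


mu = rho * vel * D / Re
mu = 1029.5 * 4.5918 * 0.094313 / 1.7572e+06
mu = 0.00025372 Pa*s


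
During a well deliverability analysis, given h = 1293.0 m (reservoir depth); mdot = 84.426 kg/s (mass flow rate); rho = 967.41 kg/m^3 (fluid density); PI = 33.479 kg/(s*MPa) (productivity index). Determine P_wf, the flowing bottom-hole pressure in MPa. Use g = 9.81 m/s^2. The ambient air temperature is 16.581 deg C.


Step 1: P_i = rho*g*h/1e6 = 967.41*9.81*1293.0/1e6 = 12.27095 MPa
Step 2: P_wf = P_i - mdot/PI = 12.27095 - 84.426/33.479 = 9.7492 MPa
P_wf = 9.7492 MPa


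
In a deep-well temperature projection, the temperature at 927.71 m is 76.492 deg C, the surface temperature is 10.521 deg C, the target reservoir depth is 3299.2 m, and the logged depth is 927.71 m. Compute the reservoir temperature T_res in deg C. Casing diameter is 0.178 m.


Step 1: grad = (T_d1 - T_surf)/d1 * 1000 = (76.492 - 10.521)/927.71 * 1000 = 71.11166 deg C/km
Step 2: T_res = T_surf + grad*d2/1000 = 10.521 + 71.11166*3299.2/1000 = 245.13 deg C
T_res = 245.13 deg C


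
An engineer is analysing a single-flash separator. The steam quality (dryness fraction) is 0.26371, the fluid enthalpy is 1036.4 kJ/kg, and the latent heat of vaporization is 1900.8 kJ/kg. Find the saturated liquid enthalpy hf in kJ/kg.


hf = h - x * hfg
hf = 1036.4 - 0.26371 * 1900.8
hf = 535.14 kJ/kg


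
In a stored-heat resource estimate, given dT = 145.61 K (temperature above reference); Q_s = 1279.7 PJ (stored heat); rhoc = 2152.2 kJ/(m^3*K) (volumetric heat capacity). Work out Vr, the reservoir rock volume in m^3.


Vr = Q_s * 1e12 / (rhoc * dT)
Vr = 1279.7 * 1e12 / (2152.2 * 145.61)
Vr = 4.0835e+09 m^3


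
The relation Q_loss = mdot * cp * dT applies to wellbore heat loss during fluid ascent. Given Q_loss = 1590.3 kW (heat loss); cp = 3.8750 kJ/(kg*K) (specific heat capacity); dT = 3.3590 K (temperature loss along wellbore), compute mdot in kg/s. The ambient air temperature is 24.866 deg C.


mdot = Q_loss / (cp * dT)
mdot = 1590.3 / (3.8750 * 3.3590)
mdot = 122.18 kg/s


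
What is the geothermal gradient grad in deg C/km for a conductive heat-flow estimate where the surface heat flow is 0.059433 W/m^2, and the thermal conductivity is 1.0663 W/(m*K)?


grad = q * 1000 / k
grad = 0.059433 * 1000 / 1.0663
grad = 55.738 deg C/km


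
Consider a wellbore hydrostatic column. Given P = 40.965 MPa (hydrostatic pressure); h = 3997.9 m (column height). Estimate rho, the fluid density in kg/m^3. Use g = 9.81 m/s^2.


rho = P * 1e6 / (g * h)
rho = 40.965 * 1e6 / (9.81 * 3997.9)
rho = 1044.5 kg/m^3


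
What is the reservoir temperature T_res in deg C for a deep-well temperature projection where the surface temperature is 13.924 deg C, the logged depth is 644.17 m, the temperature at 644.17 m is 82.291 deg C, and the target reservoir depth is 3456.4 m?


Step 1: grad = (T_d1 - T_surf)/d1 * 1000 = (82.291 - 13.924)/644.17 * 1000 = 106.1319 deg C/km
Step 2: T_res = T_surf + grad*d2/1000 = 13.924 + 106.1319*3456.4/1000 = 380.76 deg C
T_res = 380.76 deg C


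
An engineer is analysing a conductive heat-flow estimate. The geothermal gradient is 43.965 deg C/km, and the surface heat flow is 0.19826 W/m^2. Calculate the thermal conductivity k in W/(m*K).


k = q * 1000 / grad
k = 0.19826 * 1000 / 43.965
k = 4.5095 W/(m*K)


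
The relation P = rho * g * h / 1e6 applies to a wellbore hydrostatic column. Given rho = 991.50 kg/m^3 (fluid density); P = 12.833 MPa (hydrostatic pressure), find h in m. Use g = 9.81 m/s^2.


h = P * 1e6 / (g * rho)
h = 12.833 * 1e6 / (9.81 * 991.50)
h = 1319.4 m


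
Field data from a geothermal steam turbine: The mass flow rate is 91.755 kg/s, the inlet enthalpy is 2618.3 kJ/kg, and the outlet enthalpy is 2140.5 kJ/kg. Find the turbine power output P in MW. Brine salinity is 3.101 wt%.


P = mdot * (h_in - h_out) / 1000
P = 91.755 * (2618.3 - 2140.5) / 1000
P = 43.841 MW


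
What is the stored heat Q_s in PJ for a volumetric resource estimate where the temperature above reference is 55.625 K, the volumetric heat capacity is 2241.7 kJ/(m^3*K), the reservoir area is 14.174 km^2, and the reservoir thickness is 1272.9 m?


Step 1: Vr = A*1e6*hr = 14.174*1e6*1272.9 = 1.804208e+10 m^3
Step 2: Q_s = Vr*rhoc*dT/1e12 = 1.804208e+10*2241.7*55.625/1e12 = 2249.7 PJ
Q_s = 2249.7 PJ


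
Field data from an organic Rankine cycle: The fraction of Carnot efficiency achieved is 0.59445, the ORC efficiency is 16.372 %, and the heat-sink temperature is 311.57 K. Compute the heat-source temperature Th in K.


Th = Tc / (1 - (eta_orc/100)/f)
Th = 311.57 / (1 - (16.372/100)/0.59445)
Th = 430.00 K


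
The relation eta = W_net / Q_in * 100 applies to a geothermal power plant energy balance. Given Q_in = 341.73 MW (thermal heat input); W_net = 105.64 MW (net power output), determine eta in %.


eta = W_net / Q_in * 100
eta = 105.64 / 341.73 * 100
eta = 30.913 %


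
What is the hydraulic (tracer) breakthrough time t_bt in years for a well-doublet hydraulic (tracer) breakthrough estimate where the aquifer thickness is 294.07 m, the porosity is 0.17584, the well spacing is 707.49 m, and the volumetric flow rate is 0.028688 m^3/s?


t_bt = pi * hr * phi * L^2 / (3 * Qv) / (365.25*86400)
t_bt = pi * 294.07 * 0.17584 * 707.49^2 / (3 * 0.028688) / (365.25*86400)
t_bt = 29.939 years


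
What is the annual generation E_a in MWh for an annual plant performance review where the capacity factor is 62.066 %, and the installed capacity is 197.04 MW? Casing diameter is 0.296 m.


E_a = CF / 100 * cap * 8760
E_a = 62.066 / 100 * 197.04 * 8760
E_a = 1.0713e+06 MWh


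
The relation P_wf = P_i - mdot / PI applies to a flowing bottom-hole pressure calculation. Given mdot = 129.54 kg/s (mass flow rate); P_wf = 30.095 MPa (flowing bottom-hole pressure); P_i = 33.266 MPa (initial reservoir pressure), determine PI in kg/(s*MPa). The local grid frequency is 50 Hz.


PI = mdot / (P_i - P_wf)
PI = 129.54 / (33.266 - 30.095)
PI = 40.851 kg/(s*MPa)


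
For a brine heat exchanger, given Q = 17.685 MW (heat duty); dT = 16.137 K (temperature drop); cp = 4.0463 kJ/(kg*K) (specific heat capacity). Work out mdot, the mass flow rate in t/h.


mdot = Q * 1000 / (cp * dT)
mdot = 17.685 * 1000 / (4.0463 * 16.137)
mdot = 270.8471 kg/s
Convert: 270.8471 kg/s * 3.6 = 975.05 t/h
mdot = 975.05 t/h


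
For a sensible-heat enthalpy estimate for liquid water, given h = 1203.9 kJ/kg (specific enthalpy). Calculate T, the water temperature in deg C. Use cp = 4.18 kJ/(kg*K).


T = h / cp
T = 1203.9 / 4.18
T = 288.01 deg C


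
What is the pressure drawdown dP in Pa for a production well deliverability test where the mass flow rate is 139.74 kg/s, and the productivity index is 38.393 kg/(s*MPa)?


dP = mdot * 1000 / PI
dP = 139.74 * 1000 / 38.393
dP = 3639.726 kPa
Convert: 3639.726 kPa * 1000.0 = 3.6397e+06 Pa
dP = 3.6397e+06 Pa


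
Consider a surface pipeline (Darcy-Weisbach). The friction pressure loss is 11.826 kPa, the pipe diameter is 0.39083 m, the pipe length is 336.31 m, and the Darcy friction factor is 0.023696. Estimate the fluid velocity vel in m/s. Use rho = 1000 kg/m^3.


vel = sqrt(dP*1000*2*D / (f*L*rho))
vel = sqrt(11.826*1000*2*0.39083 / (0.023696*336.31*1000))
vel = 1.0770 m/s


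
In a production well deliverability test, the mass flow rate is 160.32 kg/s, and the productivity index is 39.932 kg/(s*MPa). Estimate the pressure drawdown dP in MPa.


dP = mdot * 1000 / PI
dP = 160.32 * 1000 / 39.932
dP = 4014.825 kPa
Convert: 4014.825 kPa * 0.001 = 4.0148 MPa
dP = 4.0148 MPa


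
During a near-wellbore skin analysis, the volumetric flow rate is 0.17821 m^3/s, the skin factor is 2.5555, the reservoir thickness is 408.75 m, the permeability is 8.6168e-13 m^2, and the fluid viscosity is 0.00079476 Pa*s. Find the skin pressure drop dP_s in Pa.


dP_s = S * q * mu / (2*pi*k*hr) / 1000
dP_s = 2.5555 * 0.17821 * 0.00079476 / (2*pi*8.6168e-13*408.75) / 1000
dP_s = 163.5537 kPa
Convert: 163.5537 kPa * 1000.0 = 1.6355e+05 Pa
dP_s = 1.6355e+05 Pa


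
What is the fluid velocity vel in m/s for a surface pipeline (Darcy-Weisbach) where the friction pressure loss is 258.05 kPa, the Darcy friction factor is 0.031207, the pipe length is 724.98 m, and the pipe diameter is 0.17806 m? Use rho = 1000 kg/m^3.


vel = sqrt(dP*1000*2*D / (f*L*rho))
vel = sqrt(258.05*1000*2*0.17806 / (0.031207*724.98*1000))
vel = 2.0154 m/s


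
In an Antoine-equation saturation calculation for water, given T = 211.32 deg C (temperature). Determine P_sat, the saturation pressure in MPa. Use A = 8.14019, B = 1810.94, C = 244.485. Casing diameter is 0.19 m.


P_sat = 10^(A - B/(C + T)) / 760 * 0.101325
P_sat = 10^(8.14019 - 1810.94/(244.485 + 211.32)) / 760 * 0.101325
P_sat = 1.9590 MPa


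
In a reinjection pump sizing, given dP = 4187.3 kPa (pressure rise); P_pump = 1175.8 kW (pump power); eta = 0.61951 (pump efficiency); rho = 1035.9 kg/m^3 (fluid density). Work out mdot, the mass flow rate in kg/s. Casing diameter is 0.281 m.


mdot = P_pump * rho * eta / dP
mdot = 1175.8 * 1035.9 * 0.61951 / 4187.3
mdot = 180.20 kg/s


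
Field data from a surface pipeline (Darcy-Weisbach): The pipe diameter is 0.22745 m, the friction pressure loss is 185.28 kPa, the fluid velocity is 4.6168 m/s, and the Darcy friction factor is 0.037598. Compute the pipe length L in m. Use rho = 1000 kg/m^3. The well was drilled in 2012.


L = dP*1000*D / (f*rho*vel^2/2)
L = 185.28*1000*0.22745 / (0.037598*1000*4.6168^2/2)
L = 105.17 m


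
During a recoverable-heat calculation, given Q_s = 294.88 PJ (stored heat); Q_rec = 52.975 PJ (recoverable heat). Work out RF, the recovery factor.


RF = Q_rec / Q_s
RF = 52.975 / 294.88
RF = 0.17965


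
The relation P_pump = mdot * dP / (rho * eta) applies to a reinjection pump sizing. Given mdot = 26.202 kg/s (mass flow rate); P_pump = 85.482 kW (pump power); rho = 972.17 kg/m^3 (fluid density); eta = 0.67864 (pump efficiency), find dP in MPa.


dP = P_pump * rho * eta / mdot
dP = 85.482 * 972.17 * 0.67864 / 26.202
dP = 2152.395 kPa
Convert: 2152.395 kPa * 0.001 = 2.1524 MPa
dP = 2.1524 MPa


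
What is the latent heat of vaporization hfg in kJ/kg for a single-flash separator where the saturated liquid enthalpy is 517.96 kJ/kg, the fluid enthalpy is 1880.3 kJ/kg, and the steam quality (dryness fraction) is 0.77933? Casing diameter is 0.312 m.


hfg = (h - hf) / x
hfg = (1880.3 - 517.96) / 0.77933
hfg = 1748.1 kJ/kg


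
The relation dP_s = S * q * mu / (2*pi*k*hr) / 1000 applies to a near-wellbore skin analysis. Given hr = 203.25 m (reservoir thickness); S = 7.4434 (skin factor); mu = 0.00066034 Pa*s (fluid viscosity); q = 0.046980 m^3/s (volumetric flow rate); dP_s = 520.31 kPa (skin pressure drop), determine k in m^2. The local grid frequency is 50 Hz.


k = S*q*mu / (2*pi*dP_s*1000*hr)
k = 7.4434*0.046980*0.00066034 / (2*pi*520.31*1000*203.25)
k = 3.4752e-13 m^2


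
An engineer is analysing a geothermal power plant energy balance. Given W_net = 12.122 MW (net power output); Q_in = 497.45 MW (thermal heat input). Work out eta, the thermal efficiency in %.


eta = W_net / Q_in * 100
eta = 12.122 / 497.45 * 100
eta = 2.4368 %


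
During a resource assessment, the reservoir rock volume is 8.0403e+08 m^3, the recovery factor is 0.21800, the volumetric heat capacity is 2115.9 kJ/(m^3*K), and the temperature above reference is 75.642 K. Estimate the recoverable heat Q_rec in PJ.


Step 1: Q_s = Vr*rhoc*dT/1e12 = 8.0403e+08*2115.9*75.642/1e12 = 128.6857 PJ
Step 2: Q_rec = Q_s * RF = 128.6857 * 0.218 = 28.053 PJ
Q_rec = 28.053 PJ


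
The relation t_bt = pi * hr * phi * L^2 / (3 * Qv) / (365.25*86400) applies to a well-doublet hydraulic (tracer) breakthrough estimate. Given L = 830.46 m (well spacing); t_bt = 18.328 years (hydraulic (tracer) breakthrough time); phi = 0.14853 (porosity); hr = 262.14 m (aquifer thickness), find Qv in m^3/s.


Qv = pi*hr*phi*L^2 / (3*t_bt*365.25*86400)
Qv = pi*262.14*0.14853*830.46^2 / (3*18.328*365.25*86400)
Qv = 0.048618 m^3/s


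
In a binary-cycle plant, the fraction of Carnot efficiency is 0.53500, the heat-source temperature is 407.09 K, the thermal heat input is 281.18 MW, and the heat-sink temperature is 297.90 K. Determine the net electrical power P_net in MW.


Step 1: eta = (1 - Tc/Th)*f = (1 - 297.9/407.09)*0.535 = 0.1434981
Step 2: P_net = eta * Q_in = 0.1434981 * 281.18 = 40.349 MW
P_net = 40.349 MW


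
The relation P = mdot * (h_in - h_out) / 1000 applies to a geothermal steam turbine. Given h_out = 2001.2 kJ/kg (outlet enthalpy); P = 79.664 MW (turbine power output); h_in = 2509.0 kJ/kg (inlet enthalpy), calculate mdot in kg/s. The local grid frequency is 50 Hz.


mdot = P * 1000 / (h_in - h_out)
mdot = 79.664 * 1000 / (2509.0 - 2001.2)
mdot = 156.88 kg/s


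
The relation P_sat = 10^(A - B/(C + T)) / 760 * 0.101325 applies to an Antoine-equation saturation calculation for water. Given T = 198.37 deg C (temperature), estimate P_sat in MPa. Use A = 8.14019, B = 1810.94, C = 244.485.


P_sat = 10^(A - B/(C + T)) / 760 * 0.101325
P_sat = 10^(8.14019 - 1810.94/(244.485 + 198.37)) / 760 * 0.101325
P_sat = 1.4992 MPa


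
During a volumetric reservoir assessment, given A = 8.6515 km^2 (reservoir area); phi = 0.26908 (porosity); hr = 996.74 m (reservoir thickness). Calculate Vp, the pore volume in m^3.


Vp = A * 1e6 * hr * phi
Vp = 8.6515 * 1e6 * 996.74 * 0.26908
Vp = 2.3204e+09 m^3


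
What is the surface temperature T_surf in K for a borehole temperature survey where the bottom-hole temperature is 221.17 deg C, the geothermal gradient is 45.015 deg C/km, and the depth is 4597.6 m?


T_surf = T_d - grad * d / 1000
T_surf = 221.17 - 45.015 * 4597.6 / 1000
T_surf = 14.20904 deg C
Convert to K: 14.20904 + 273.15 = 287.36 K
T_surf = 287.36 K


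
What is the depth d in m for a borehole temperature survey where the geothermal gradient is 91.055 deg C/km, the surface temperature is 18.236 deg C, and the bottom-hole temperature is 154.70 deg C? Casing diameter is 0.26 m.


d = (T_d - T_surf) / grad * 1000
d = (154.70 - 18.236) / 91.055 * 1000
d = 1498.7 m


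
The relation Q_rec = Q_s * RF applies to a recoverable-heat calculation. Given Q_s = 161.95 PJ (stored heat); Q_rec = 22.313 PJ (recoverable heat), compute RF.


RF = Q_rec / Q_s
RF = 22.313 / 161.95
RF = 0.13778


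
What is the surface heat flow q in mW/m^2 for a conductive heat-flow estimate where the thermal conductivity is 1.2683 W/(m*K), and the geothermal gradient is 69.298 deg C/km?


q = k * grad / 1000
q = 1.2683 * 69.298 / 1000
q = 0.08789065 W/m^2
Convert: 0.08789065 W/m^2 * 1000.0 = 87.891 mW/m^2
q = 87.891 mW/m^2


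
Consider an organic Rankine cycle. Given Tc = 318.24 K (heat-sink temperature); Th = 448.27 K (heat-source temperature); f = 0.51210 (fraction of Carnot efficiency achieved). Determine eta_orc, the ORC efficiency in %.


eta_orc = (1 - Tc/Th) * f * 100
eta_orc = (1 - 318.24/448.27) * 0.51210 * 100
eta_orc = 14.855 %


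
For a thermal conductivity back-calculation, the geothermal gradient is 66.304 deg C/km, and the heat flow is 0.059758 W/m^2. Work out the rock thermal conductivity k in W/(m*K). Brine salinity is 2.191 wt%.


k = q / (grad / 1000)
k = 0.059758 / (66.304 / 1000)
k = 0.90127 W/(m*K)


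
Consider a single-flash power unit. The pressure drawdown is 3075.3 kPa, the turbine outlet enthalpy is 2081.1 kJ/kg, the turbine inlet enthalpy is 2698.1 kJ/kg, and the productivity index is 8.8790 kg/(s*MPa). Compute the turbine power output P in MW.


Step 1: mdot = PI * dP / 1000 = 8.879 * 3075.3 / 1000 = 27.30559 kg/s
Step 2: P = mdot*(h_in - h_out)/1000 = 27.30559*(2698.1 - 2081.1)/1000 = 16.848 MW
P = 16.848 MW


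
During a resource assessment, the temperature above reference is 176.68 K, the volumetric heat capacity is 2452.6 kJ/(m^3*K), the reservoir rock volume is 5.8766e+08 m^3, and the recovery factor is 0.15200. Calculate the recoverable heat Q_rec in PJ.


Step 1: Q_s = Vr*rhoc*dT/1e12 = 5.8766e+08*2452.6*176.68/1e12 = 254.6480 PJ
Step 2: Q_rec = Q_s * RF = 254.6480 * 0.152 = 38.706 PJ
Q_rec = 38.706 PJ


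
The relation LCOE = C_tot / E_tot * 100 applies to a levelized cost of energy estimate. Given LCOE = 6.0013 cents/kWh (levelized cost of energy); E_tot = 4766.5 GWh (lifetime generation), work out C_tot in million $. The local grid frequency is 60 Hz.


C_tot = LCOE / 100 * E_tot
C_tot = 6.0013 / 100 * 4766.5
C_tot = 286.05 million $


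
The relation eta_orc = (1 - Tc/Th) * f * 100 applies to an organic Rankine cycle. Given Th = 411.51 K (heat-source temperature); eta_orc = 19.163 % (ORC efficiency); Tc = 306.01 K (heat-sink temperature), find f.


f = (eta_orc/100) / (1 - Tc/Th)
f = (19.163/100) / (1 - 306.01/411.51)
f = 0.74747


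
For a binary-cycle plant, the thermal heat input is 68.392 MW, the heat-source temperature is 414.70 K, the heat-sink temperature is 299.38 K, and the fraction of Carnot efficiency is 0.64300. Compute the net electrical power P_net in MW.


Step 1: eta = (1 - Tc/Th)*f = (1 - 299.38/414.7)*0.643 = 0.1788058
Step 2: P_net = eta * Q_in = 0.1788058 * 68.392 = 12.229 MW
P_net = 12.229 MW


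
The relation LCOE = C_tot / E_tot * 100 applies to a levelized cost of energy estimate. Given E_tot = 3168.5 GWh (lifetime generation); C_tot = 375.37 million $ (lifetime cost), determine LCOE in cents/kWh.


LCOE = C_tot / E_tot * 100
LCOE = 375.37 / 3168.5 * 100
LCOE = 11.847 cents/kWh


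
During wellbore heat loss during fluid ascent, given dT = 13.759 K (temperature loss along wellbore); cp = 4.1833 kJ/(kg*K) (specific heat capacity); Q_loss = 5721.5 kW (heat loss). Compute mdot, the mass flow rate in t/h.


mdot = Q_loss / (cp * dT)
mdot = 5721.5 / (4.1833 * 13.759)
mdot = 99.40404 kg/s
Convert: 99.40404 kg/s * 3.6 = 357.85 t/h
mdot = 357.85 t/h


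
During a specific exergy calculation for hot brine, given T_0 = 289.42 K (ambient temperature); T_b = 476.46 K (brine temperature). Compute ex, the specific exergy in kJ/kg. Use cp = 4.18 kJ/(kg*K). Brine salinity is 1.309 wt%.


ex = cp * ((T_b - T_0) - T_0 * ln(T_b/T_0))
ex = 4.18 * ((476.46 - 289.42) - 289.42 * ln(476.46/289.42))
ex = 178.75 kJ/kg


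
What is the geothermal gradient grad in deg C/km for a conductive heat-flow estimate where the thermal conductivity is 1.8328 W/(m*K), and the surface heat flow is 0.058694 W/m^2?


grad = q * 1000 / k
grad = 0.058694 * 1000 / 1.8328
grad = 32.024 deg C/km


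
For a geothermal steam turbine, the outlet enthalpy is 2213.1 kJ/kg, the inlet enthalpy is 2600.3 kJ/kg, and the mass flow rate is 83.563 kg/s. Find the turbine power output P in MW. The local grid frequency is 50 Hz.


P = mdot * (h_in - h_out) / 1000
P = 83.563 * (2600.3 - 2213.1) / 1000
P = 32.356 MW


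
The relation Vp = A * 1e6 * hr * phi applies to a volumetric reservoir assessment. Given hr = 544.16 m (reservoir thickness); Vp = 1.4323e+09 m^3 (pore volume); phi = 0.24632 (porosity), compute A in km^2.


A = Vp / (1e6 * hr * phi)
A = 1.4323e+09 / (1e6 * 544.16 * 0.24632)
A = 10.686 km^2


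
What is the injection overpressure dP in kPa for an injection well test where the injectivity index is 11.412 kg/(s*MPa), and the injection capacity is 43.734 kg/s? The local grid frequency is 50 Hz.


dP = mdot * 1000 / II
dP = 43.734 * 1000 / 11.412
dP = 3832.3 kPa


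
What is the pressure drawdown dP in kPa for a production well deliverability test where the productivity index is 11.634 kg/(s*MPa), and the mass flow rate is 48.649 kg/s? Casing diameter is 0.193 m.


dP = mdot * 1000 / PI
dP = 48.649 * 1000 / 11.634
dP = 4181.6 kPa


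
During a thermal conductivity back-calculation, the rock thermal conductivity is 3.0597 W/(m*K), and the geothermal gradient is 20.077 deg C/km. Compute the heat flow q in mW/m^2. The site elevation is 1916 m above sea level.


q = k * grad / 1000
q = 3.0597 * 20.077 / 1000
q = 0.06142960 W/m^2
Convert: 0.06142960 W/m^2 * 1000.0 = 61.430 mW/m^2
q = 61.430 mW/m^2


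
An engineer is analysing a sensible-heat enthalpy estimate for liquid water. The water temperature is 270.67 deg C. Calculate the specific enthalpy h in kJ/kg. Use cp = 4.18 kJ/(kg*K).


h = cp * T
h = 4.18 * 270.67
h = 1131.4 kJ/kg


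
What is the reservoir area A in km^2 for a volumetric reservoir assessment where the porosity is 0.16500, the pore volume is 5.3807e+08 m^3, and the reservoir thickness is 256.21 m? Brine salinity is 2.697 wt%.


A = Vp / (1e6 * hr * phi)
A = 5.3807e+08 / (1e6 * 256.21 * 0.16500)
A = 12.728 km^2


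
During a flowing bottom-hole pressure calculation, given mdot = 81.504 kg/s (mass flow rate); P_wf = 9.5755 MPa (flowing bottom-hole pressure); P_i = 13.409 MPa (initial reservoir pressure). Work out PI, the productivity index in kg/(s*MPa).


PI = mdot / (P_i - P_wf)
PI = 81.504 / (13.409 - 9.5755)
PI = 21.261 kg/(s*MPa)


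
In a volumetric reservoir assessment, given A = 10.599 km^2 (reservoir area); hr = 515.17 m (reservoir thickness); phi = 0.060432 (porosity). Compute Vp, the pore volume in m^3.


Vp = A * 1e6 * hr * phi
Vp = 10.599 * 1e6 * 515.17 * 0.060432
Vp = 3.2998e+08 m^3


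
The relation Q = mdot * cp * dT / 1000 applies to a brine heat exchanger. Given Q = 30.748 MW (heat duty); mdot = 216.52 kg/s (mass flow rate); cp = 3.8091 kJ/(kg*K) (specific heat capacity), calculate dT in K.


dT = Q * 1000 / (mdot * cp)
dT = 30.748 * 1000 / (216.52 * 3.8091)
dT = 37.282 K
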